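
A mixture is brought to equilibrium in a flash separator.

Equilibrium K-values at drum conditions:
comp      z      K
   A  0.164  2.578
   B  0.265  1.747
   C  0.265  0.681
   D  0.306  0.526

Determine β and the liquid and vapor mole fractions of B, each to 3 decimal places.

Newton–Raphson from β = 0.5:
  β = 0.500: g = -0.0019, g' = -0.362 → β = 0.495
Converged at β = 0.495.
Compositions from xᵢ = zᵢ/(1+β(Kᵢ−1)), yᵢ = Kᵢxᵢ:
  A: x = 0.092, y = 0.237
  B: x = 0.193, y = 0.338
  C: x = 0.315, y = 0.214
  D: x = 0.400, y = 0.210

β = 0.495, x_B = 0.193, y_B = 0.338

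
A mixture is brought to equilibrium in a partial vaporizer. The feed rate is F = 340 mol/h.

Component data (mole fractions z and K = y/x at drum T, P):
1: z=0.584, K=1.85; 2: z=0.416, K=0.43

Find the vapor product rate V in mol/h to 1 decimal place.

V = 182.0 mol/h

Material balance + equilibrium reduce to Σ zᵢ(Kᵢ−1)/(1+V/F(Kᵢ−1)) = 0.
Feasibility: ΣzᵢKᵢ = 1.259, Σzᵢ/Kᵢ = 1.283 — both > 1, two phases present.
Binary case is linear: z₁(K₁−1)(1+V/F(K₂−1)) + z₂(K₂−1)(1+V/F(K₁−1)) = 0
⇒ V/F = [z₁(K₁−1)+z₂(K₂−1)] / [−(K₁−1)(K₂−1)] = 0.2593/0.4845 = 0.535
Then V = V/F·F = 0.5351·340 = 182.0 mol/h and L = F − V = 158.0 mol/h.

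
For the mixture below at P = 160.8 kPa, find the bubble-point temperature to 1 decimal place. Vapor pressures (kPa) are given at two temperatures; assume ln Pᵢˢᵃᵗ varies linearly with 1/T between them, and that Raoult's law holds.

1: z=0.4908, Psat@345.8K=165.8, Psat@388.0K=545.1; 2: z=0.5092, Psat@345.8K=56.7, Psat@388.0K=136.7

Bubble-point temperature: ΣzᵢPᵢˢᵃᵗ(T) = P. Interpolate ln Pᵢˢᵃᵗ = aᵢ + bᵢ/T.
  T = 345.8 K: ΣzᵢPᵢˢᵃᵗ = 110.25 kPa
  T = 388.0 K: ΣzᵢPᵢˢᵃᵗ = 337.14 kPa
  T = 366.9 K: ΣzᵢPᵢˢᵃᵗ = 198.66 kPa
  T = 356.4 K: ΣzᵢPᵢˢᵃᵗ = 149.40 kPa
  T = 361.6 K: ΣzᵢPᵢˢᵃᵗ = 172.38 kPa
  T = 359.0 K: ΣzᵢPᵢˢᵃᵗ = 160.56 kPa
Interpolating between 359.0 K and 361.6 K gives T ≈ 359.1 K.

T = 359.1 K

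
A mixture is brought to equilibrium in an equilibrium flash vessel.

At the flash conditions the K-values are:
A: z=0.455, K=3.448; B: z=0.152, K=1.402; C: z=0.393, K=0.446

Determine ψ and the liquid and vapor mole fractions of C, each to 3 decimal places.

Material balance + equilibrium reduce to Σ zᵢ(Kᵢ−1)/(1+ψ(Kᵢ−1)) = 0.
Check two-phase: ΣzᵢKᵢ = 1.957 > 1 and Σzᵢ/Kᵢ = 1.122 > 1, so g(0) = 0.957 > 0 and g(1) = -0.122 < 0.
Newton iteration, ψ⁰ = 0.53:
  ψ = 0.530: g = 0.2270, g' = -0.775 → ψ = 0.823
  ψ = 0.823: g = 0.0153, g' = -0.721 → ψ = 0.844
Converged at ψ = 0.844.
Compositions from xᵢ = zᵢ/(1+ψ(Kᵢ−1)), yᵢ = Kᵢxᵢ:
  A: x = 0.148, y = 0.512
  B: x = 0.113, y = 0.159
  C: x = 0.738, y = 0.329

ψ = 0.844, x_C = 0.738, y_C = 0.329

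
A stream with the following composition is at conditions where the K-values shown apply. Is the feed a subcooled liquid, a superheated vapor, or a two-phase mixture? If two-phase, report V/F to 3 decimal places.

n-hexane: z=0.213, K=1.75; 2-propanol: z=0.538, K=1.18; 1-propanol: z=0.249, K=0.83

ΣzᵢKᵢ = 1.214; Σzᵢ/Kᵢ = 0.878.
Since Σzᵢ/Kᵢ < 1 the mixture is above its dew point — single vapor phase.

superheated vapor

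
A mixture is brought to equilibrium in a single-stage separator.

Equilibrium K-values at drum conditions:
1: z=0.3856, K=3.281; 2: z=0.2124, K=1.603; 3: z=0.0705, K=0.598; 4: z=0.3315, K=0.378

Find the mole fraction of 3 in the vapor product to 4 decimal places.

Newton–Raphson from ψ = 0.69:
  ψ = 0.6900: g = 0.03172, g' = -0.7568 → ψ = 0.7319
  ψ = 0.7319: g = -0.00033, g' = -0.7738 → ψ = 0.7315
Converged at ψ = 0.7315.
Compositions from xᵢ = zᵢ/(1+ψ(Kᵢ−1)), yᵢ = Kᵢxᵢ:
  1: x = 0.1445, y = 0.4741
  2: x = 0.1474, y = 0.2363
  3: x = 0.0999, y = 0.0597
  4: x = 0.6082, y = 0.2299

y_3 = 0.0597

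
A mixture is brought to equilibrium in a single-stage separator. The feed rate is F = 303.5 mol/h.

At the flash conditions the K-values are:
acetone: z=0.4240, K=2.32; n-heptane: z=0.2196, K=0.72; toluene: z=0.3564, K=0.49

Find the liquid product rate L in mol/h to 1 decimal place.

L = 137.3 mol/h

Material balance + equilibrium reduce to Σ zᵢ(Kᵢ−1)/(1+ψ(Kᵢ−1)) = 0.
Feasibility: ΣzᵢKᵢ = 1.3164, Σzᵢ/Kᵢ = 1.2151 — both > 1, two phases present.
Newton–Raphson from ψ = 0.5:
  ψ = 0.5000: g = 0.02168, g' = -0.4584 → ψ = 0.5473
  ψ = 0.5473: g = 0.00018, g' = -0.4514 → ψ = 0.5477
Converged at ψ = 0.5477.
Then V = ψ·F = 0.5477·303.5 = 166.2 mol/h and L = F − V = 137.3 mol/h.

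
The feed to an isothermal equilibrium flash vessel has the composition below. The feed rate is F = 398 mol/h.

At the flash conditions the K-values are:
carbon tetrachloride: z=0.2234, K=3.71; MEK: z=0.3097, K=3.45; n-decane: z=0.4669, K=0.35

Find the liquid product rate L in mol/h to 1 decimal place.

L = 144.3 mol/h

Rachford–Rice: g(ψ) = Σ zᵢ(Kᵢ−1)/(1+ψ(Kᵢ−1)) = 0.
Check two-phase: ΣzᵢKᵢ = 2.0607 > 1 and Σzᵢ/Kᵢ = 1.4840 > 1, so g(0) = 1.0607 > 0 and g(1) = -0.4840 < 0.
Iterate (Newton) starting at ψ = 0.62:
  ψ = 0.6200: g = 0.01875, g' = -1.0748 → ψ = 0.6374
Converged at ψ = 0.6374.
Then V = ψ·F = 0.6374·398 = 253.7 mol/h and L = F − V = 144.3 mol/h.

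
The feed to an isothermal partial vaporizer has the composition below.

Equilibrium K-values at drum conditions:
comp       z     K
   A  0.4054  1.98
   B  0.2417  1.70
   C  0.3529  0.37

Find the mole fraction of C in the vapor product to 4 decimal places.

y_C = 0.2144

Newton–Raphson from V/F = 0.4:
  V/F = 0.4000: g = 0.12036, g' = -0.5236 → V/F = 0.6299
  V/F = 0.6299: g = -0.00553, g' = -0.5909 → V/F = 0.6205
Converged at V/F = 0.6205.
Compositions from xᵢ = zᵢ/(1+V/F(Kᵢ−1)), yᵢ = Kᵢxᵢ:
  A: x = 0.2521, y = 0.4992
  B: x = 0.1685, y = 0.2865
  C: x = 0.5794, y = 0.2144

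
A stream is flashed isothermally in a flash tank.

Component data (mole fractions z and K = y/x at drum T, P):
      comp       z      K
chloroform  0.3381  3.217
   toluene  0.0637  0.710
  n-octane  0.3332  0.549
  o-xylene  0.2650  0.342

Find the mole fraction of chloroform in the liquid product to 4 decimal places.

Material balance + equilibrium reduce to Σ zᵢ(Kᵢ−1)/(1+ψ(Kᵢ−1)) = 0.
Feasibility: ΣzᵢKᵢ = 1.4065, Σzᵢ/Kᵢ = 1.5766 — both > 1, two phases present.
Newton iteration, ψ⁰ = 0.34:
  ψ = 0.3400: g = 0.00480, g' = -0.8318 → ψ = 0.3458
Converged at ψ = 0.3458.
Compositions from xᵢ = zᵢ/(1+ψ(Kᵢ−1)), yᵢ = Kᵢxᵢ:
  chloroform: x = 0.1914, y = 0.6157
  toluene: x = 0.0708, y = 0.0503
  n-octane: x = 0.3948, y = 0.2167
  o-xylene: x = 0.3431, y = 0.1173

x_chloroform = 0.1914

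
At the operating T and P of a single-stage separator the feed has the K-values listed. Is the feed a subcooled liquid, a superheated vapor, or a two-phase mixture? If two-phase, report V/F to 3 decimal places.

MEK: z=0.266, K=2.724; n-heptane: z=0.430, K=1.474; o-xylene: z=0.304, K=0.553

ΣzᵢKᵢ = 1.527; Σzᵢ/Kᵢ = 0.939.
Since Σzᵢ/Kᵢ < 1 the mixture is above its dew point — single vapor phase.

superheated vapor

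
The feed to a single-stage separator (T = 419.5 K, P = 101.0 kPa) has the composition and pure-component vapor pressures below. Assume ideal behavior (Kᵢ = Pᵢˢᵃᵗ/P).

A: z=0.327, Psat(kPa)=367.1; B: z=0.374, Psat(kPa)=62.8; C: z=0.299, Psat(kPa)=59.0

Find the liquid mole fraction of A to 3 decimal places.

x_A = 0.130

Raoult's law: Kᵢ = Pᵢˢᵃᵗ/P = Pᵢˢᵃᵗ/101.0.
  K_A = 367.1/101.0 = 3.63465, K_B = 62.8/101.0 = 0.62178, K_C = 59.0/101.0 = 0.58416
Let β = V/F and solve Σ zᵢ(Kᵢ−1)/(1+β(Kᵢ−1)) = 0.
Check two-phase: ΣzᵢKᵢ = 1.596 > 1 and Σzᵢ/Kᵢ = 1.203 > 1, so g(0) = 0.596 > 0 and g(1) = -0.203 < 0.
Newton iteration, β⁰ = 0.37:
  β = 0.370: g = 0.1248, g' = -0.727 → β = 0.542
  β = 0.542: g = 0.0165, g' = -0.556 → β = 0.571
  β = 0.571: g = 0.0003, g' = -0.538 → β = 0.572
Converged at β = 0.572.
Compositions from xᵢ = zᵢ/(1+β(Kᵢ−1)), yᵢ = Kᵢxᵢ:
  A: x = 0.130, y = 0.474
  B: x = 0.477, y = 0.297
  C: x = 0.392, y = 0.229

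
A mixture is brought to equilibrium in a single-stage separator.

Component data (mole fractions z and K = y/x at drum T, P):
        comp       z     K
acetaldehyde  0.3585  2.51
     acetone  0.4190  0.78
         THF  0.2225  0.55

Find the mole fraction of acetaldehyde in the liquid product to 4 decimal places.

Let ψ = V/F and solve Σ zᵢ(Kᵢ−1)/(1+ψ(Kᵢ−1)) = 0.
Check two-phase: ΣzᵢKᵢ = 1.3490 > 1 and Σzᵢ/Kᵢ = 1.0846 > 1, so g(0) = 0.3490 > 0 and g(1) = -0.0846 < 0.
Newton iteration, ψ⁰ = 0.5:
  ψ = 0.5000: g = 0.07569, g' = -0.3660 → ψ = 0.7068
  ψ = 0.7068: g = 0.00589, g' = -0.3166 → ψ = 0.7254
  ψ = 0.7254: g = 0.00002, g' = -0.3142 → ψ = 0.7255
Converged at ψ = 0.7255.
Compositions from xᵢ = zᵢ/(1+ψ(Kᵢ−1)), yᵢ = Kᵢxᵢ:
  acetaldehyde: x = 0.1711, y = 0.4294
  acetone: x = 0.4986, y = 0.3889
  THF: x = 0.3303, y = 0.1817

x_acetaldehyde = 0.1711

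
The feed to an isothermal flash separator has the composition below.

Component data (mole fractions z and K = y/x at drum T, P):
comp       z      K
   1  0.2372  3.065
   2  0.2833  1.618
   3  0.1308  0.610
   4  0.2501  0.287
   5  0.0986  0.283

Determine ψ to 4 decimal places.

Material balance + equilibrium reduce to Σ zᵢ(Kᵢ−1)/(1+ψ(Kᵢ−1)) = 0.
Feasibility: ΣzᵢKᵢ = 1.3649, Σzᵢ/Kᵢ = 1.6867 — both > 1, two phases present.
Newton iteration, ψ⁰ = 0.5:
  ψ = 0.5000: g = -0.07594, g' = -0.7689 → ψ = 0.4012
  ψ = 0.4012: g = -0.00134, g' = -0.7493 → ψ = 0.3995
Converged at ψ = 0.3995.

ψ = 0.3995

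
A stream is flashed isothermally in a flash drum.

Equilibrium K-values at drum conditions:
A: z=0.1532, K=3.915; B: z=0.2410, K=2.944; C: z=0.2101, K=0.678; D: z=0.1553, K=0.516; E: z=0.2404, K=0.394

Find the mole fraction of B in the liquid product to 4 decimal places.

x_B = 0.1173

Let ψ = V/F and solve Σ zᵢ(Kᵢ−1)/(1+ψ(Kᵢ−1)) = 0.
Feasibility: ΣzᵢKᵢ = 1.6266, Σzᵢ/Kᵢ = 1.3420 — both > 1, two phases present.
Newton iteration, ψ⁰ = 0.5:
  ψ = 0.5000: g = 0.03049, g' = -0.7257 → ψ = 0.5420
  ψ = 0.5420: g = 0.00044, g' = -0.7061 → ψ = 0.5426
Converged at ψ = 0.5426.
Compositions from xᵢ = zᵢ/(1+ψ(Kᵢ−1)), yᵢ = Kᵢxᵢ:
  A: x = 0.0593, y = 0.2323
  B: x = 0.1173, y = 0.3453
  C: x = 0.2546, y = 0.1726
  D: x = 0.2106, y = 0.1087
  E: x = 0.3582, y = 0.1411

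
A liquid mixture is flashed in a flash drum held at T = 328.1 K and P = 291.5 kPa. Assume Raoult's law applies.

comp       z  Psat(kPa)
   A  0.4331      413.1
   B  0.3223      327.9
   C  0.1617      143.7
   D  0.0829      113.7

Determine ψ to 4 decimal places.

ψ = 0.5243

Raoult's law: Kᵢ = Pᵢˢᵃᵗ/P = Pᵢˢᵃᵗ/291.5.
  K_A = 413.1/291.5 = 1.417153, K_B = 327.9/291.5 = 1.124871, K_C = 143.7/291.5 = 0.492967, K_D = 113.7/291.5 = 0.390051
Rachford–Rice: g(ψ) = Σ zᵢ(Kᵢ−1)/(1+ψ(Kᵢ−1)) = 0.
g(0) = ΣzᵢKᵢ − 1 = 0.0884 and g(1) = 1 − Σzᵢ/Kᵢ = -0.1327, so a root lies in (0, 1).
Newton–Raphson from ψ = 0.55:
  ψ = 0.5500: g = -0.00517, g' = -0.2040 → ψ = 0.5247
  ψ = 0.5247: g = -0.00006, g' = -0.1990 → ψ = 0.5243
Converged at ψ = 0.5243.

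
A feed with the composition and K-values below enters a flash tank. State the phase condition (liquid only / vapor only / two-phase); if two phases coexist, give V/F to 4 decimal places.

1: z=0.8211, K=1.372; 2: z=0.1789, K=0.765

ΣzᵢKᵢ = 1.2634; Σzᵢ/Kᵢ = 0.8323.
Since Σzᵢ/Kᵢ < 1 the mixture is above its dew point — single vapor phase.

vapor only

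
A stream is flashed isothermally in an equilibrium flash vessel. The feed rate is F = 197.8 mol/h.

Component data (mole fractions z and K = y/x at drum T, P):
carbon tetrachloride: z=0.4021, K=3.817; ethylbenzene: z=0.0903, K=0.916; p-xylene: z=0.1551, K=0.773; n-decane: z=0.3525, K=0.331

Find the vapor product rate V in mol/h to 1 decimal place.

V = 113.9 mol/h

Let ψ = V/F and solve Σ zᵢ(Kᵢ−1)/(1+ψ(Kᵢ−1)) = 0.
g(0) = ΣzᵢKᵢ − 1 = 0.8541 and g(1) = 1 − Σzᵢ/Kᵢ = -0.4695, so a root lies in (0, 1).
Newton–Raphson from ψ = 0.4:
  ψ = 0.4000: g = 0.16403, g' = -1.0099 → ψ = 0.5624
  ψ = 0.5624: g = 0.01190, g' = -0.8945 → ψ = 0.5757
Converged at ψ = 0.5757.
Then V = ψ·F = 0.5757·197.8 = 113.9 mol/h and L = F − V = 83.9 mol/h.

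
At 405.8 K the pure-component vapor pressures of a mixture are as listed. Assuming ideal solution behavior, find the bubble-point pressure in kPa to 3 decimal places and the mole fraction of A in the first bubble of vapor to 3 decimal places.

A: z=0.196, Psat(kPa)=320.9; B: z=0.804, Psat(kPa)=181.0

Pbub = 208.420 kPa, y_A = 0.302

At the bubble point ψ → 0, so ΣzᵢKᵢ = 1 with Kᵢ = Pᵢˢᵃᵗ/P ⇒ P = ΣzᵢPᵢˢᵃᵗ.
P = 0.196·320.9 + 0.804·181.0 = 208.420 kPa
yᵢ = zᵢPᵢˢᵃᵗ/P ⇒ y_A = 0.196·320.9/208.420 = 0.302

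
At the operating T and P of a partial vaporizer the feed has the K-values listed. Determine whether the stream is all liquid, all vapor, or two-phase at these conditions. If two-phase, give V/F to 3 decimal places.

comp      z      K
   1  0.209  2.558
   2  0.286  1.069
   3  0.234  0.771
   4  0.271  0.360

two-phase, V/F = 0.228

ΣzᵢKᵢ = 1.118; Σzᵢ/Kᵢ = 1.406.
Both exceed 1, so a two-phase solution exists.
Rachford–Rice: g(ψ) = Σ zᵢ(Kᵢ−1)/(1+ψ(Kᵢ−1)) = 0.
Newton–Raphson from ψ = 0.44:
  ψ = 0.440: g = -0.0887, g' = -0.410 → ψ = 0.224
  ψ = 0.224: g = 0.0020, g' = -0.445 → ψ = 0.228
Converged at ψ = 0.228.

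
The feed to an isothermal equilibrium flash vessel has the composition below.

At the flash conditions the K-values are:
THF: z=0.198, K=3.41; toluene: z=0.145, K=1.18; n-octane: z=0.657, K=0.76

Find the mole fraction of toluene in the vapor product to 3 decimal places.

y_toluene = 0.151

Material balance + equilibrium reduce to Σ zᵢ(Kᵢ−1)/(1+β(Kᵢ−1)) = 0.
g(0) = ΣzᵢKᵢ − 1 = 0.346 and g(1) = 1 − Σzᵢ/Kᵢ = -0.045, so a root lies in (0, 1).
Iterate (Newton) starting at β = 0.5:
  β = 0.500: g = 0.0612, g' = -0.289 → β = 0.711
  β = 0.711: g = 0.0088, g' = -0.215 → β = 0.752
  β = 0.752: g = 0.0002, g' = -0.205 → β = 0.753
Converged at β = 0.753.
Compositions from xᵢ = zᵢ/(1+β(Kᵢ−1)), yᵢ = Kᵢxᵢ:
  THF: x = 0.070, y = 0.240
  toluene: x = 0.128, y = 0.151
  n-octane: x = 0.802, y = 0.610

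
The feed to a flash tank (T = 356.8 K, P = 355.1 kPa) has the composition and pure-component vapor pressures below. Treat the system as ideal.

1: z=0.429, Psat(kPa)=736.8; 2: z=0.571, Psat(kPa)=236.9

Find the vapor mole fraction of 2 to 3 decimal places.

Raoult's law: Kᵢ = Pᵢˢᵃᵗ/P = Pᵢˢᵃᵗ/355.1.
  K_1 = 736.8/355.1 = 2.07491, K_2 = 236.9/355.1 = 0.66714
Material balance + equilibrium reduce to Σ zᵢ(Kᵢ−1)/(1+ψ(Kᵢ−1)) = 0.
g(0) = ΣzᵢKᵢ − 1 = 0.271 and g(1) = 1 − Σzᵢ/Kᵢ = -0.063, so a root lies in (0, 1).
Newton iteration, ψ⁰ = 0.5:
  ψ = 0.500: g = 0.0719, g' = -0.301 → ψ = 0.739
  ψ = 0.739: g = 0.0049, g' = -0.265 → ψ = 0.758
Converged at ψ = 0.758.
Compositions from xᵢ = zᵢ/(1+ψ(Kᵢ−1)), yᵢ = Kᵢxᵢ:
  1: x = 0.236, y = 0.491
  2: x = 0.764, y = 0.509

y_2 = 0.509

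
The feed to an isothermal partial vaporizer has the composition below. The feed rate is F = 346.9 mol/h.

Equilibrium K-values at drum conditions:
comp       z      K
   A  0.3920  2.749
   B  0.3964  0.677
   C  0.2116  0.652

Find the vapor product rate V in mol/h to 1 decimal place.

V = 289.2 mol/h

Material balance + equilibrium reduce to Σ zᵢ(Kᵢ−1)/(1+V/F(Kᵢ−1)) = 0.
Check two-phase: ΣzᵢKᵢ = 1.4839 > 1 and Σzᵢ/Kᵢ = 1.0527 > 1, so g(0) = 0.4839 > 0 and g(1) = -0.0527 < 0.
Newton iteration, V/F⁰ = 0.5:
  V/F = 0.5000: g = 0.12391, g' = -0.4376 → V/F = 0.7831
  V/F = 0.7831: g = 0.01671, g' = -0.3361 → V/F = 0.8329
  V/F = 0.8329: g = 0.00024, g' = -0.3269 → V/F = 0.8336
Converged at V/F = 0.8336.
Then V = V/F·F = 0.8336·346.9 = 289.2 mol/h and L = F − V = 57.7 mol/h.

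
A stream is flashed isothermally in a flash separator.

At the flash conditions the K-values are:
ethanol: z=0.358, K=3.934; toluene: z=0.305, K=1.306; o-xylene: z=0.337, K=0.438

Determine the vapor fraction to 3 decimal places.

Let ψ = V/F and solve Σ zᵢ(Kᵢ−1)/(1+ψ(Kᵢ−1)) = 0.
Check two-phase: ΣzᵢKᵢ = 1.954 > 1 and Σzᵢ/Kᵢ = 1.094 > 1, so g(0) = 0.954 > 0 and g(1) = -0.094 < 0.
Iterate (Newton) starting at ψ = 0.43:
  ψ = 0.430: g = 0.2972, g' = -0.810 → ψ = 0.797
  ψ = 0.797: g = 0.0467, g' = -0.644 → ψ = 0.869
  ψ = 0.869: g = -0.0008, g' = -0.669 → ψ = 0.868
Converged at ψ = 0.868.

ψ = 0.868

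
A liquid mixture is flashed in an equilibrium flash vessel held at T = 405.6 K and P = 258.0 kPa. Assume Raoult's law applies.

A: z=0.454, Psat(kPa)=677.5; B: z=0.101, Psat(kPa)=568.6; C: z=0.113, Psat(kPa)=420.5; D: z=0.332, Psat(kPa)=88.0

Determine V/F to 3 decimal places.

Raoult's law: Kᵢ = Pᵢˢᵃᵗ/P = Pᵢˢᵃᵗ/258.0.
  K_A = 677.5/258.0 = 2.62597, K_B = 568.6/258.0 = 2.20388, K_C = 420.5/258.0 = 1.62984, K_D = 88.0/258.0 = 0.34109
Rachford–Rice: g(V/F) = Σ zᵢ(Kᵢ−1)/(1+V/F(Kᵢ−1)) = 0.
g(0) = ΣzᵢKᵢ − 1 = 0.712 and g(1) = 1 − Σzᵢ/Kᵢ = -0.261, so a root lies in (0, 1).
Newton–Raphson from V/F = 0.37:
  V/F = 0.370: g = 0.3135, g' = -0.820 → V/F = 0.752
  V/F = 0.752: g = 0.0102, g' = -0.871 → V/F = 0.764
Converged at V/F = 0.764.

V/F = 0.764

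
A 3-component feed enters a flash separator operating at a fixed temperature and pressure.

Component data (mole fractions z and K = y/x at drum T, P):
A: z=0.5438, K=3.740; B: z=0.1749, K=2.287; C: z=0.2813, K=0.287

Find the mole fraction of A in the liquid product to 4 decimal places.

x_A = 0.1591

Let ψ = V/F and solve Σ zᵢ(Kᵢ−1)/(1+ψ(Kᵢ−1)) = 0.
g(0) = ΣzᵢKᵢ − 1 = 1.5145 and g(1) = 1 − Σzᵢ/Kᵢ = -0.2020, so a root lies in (0, 1).
Iterate (Newton) starting at ψ = 0.33:
  ψ = 0.3300: g = 0.67820, g' = -1.5132 → ψ = 0.7782
  ψ = 0.7782: g = 0.13760, g' = -1.2101 → ψ = 0.8919
  ψ = 0.8919: g = -0.01343, g' = -1.4859 → ψ = 0.8829
  ψ = 0.8829: g = -0.00014, g' = -1.4544 → ψ = 0.8828
Converged at ψ = 0.8828.
Compositions from xᵢ = zᵢ/(1+ψ(Kᵢ−1)), yᵢ = Kᵢxᵢ:
  A: x = 0.1591, y = 0.5949
  B: x = 0.0819, y = 0.1873
  C: x = 0.7591, y = 0.2179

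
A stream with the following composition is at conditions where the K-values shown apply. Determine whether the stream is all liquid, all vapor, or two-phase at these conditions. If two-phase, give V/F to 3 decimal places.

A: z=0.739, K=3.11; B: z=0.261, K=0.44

all vapor

ΣzᵢKᵢ = 2.413; Σzᵢ/Kᵢ = 0.831.
Since Σzᵢ/Kᵢ < 1 the mixture is above its dew point — single vapor phase.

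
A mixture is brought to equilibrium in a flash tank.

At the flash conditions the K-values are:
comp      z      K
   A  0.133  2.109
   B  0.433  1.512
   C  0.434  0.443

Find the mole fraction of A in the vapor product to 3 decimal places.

y_A = 0.205

Iterate (Newton) starting at ψ = 0.5:
  ψ = 0.500: g = -0.0637, g' = -0.398 → ψ = 0.340
  ψ = 0.340: g = -0.0023, g' = -0.374 → ψ = 0.334
Converged at ψ = 0.334.
Compositions from xᵢ = zᵢ/(1+ψ(Kᵢ−1)), yᵢ = Kᵢxᵢ:
  A: x = 0.097, y = 0.205
  B: x = 0.370, y = 0.559
  C: x = 0.533, y = 0.236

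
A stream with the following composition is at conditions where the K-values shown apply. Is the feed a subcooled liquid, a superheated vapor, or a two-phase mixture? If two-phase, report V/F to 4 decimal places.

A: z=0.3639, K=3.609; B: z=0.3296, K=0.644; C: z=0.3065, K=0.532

ΣzᵢKᵢ = 1.6886; Σzᵢ/Kᵢ = 1.1888.
Both exceed 1, so a two-phase solution exists.
Newton–Raphson from ψ = 0.34:
  ψ = 0.3400: g = 0.19904, g' = -0.8446 → ψ = 0.5757
  ψ = 0.5757: g = 0.03556, g' = -0.5876 → ψ = 0.6362
  ψ = 0.6362: g = 0.00100, g' = -0.5561 → ψ = 0.6380
Converged at ψ = 0.6380.

two-phase, V/F = 0.6380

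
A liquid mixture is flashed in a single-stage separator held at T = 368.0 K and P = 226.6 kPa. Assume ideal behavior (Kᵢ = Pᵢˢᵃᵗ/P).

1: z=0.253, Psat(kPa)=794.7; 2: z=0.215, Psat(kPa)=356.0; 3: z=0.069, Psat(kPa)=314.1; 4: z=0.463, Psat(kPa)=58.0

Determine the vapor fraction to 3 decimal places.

ψ = 0.348

Raoult's law: Kᵢ = Pᵢˢᵃᵗ/P = Pᵢˢᵃᵗ/226.6.
  K_1 = 794.7/226.6 = 3.50706, K_2 = 356.0/226.6 = 1.57105, K_3 = 314.1/226.6 = 1.38614, K_4 = 58.0/226.6 = 0.25596
Newton–Raphson from ψ = 0.5:
  ψ = 0.500: g = -0.1493, g' = -1.013 → ψ = 0.353
  ψ = 0.353: g = -0.0047, g' = -0.976 → ψ = 0.348
Converged at ψ = 0.348.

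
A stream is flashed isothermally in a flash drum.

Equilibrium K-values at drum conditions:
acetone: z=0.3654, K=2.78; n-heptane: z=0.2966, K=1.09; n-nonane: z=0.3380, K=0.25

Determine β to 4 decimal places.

Iterate (Newton) starting at β = 0.5:
  β = 0.5000: g = -0.03592, g' = -0.8130 → β = 0.4558
  β = 0.4558: g = -0.00046, g' = -0.7940 → β = 0.4552
Converged at β = 0.4552.

β = 0.4552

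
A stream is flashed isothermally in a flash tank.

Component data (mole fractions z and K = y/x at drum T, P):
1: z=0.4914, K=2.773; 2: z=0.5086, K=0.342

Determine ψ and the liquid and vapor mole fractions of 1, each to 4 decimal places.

Rachford–Rice: g(ψ) = Σ zᵢ(Kᵢ−1)/(1+ψ(Kᵢ−1)) = 0.
Feasibility: ΣzᵢKᵢ = 1.5366, Σzᵢ/Kᵢ = 1.6643 — both > 1, two phases present.
Binary case is linear: z₁(K₁−1)(1+ψ(K₂−1)) + z₂(K₂−1)(1+ψ(K₁−1)) = 0
⇒ ψ = [z₁(K₁−1)+z₂(K₂−1)] / [−(K₁−1)(K₂−1)] = 0.53659/1.16663 = 0.4600
Compositions from xᵢ = zᵢ/(1+ψ(Kᵢ−1)), yᵢ = Kᵢxᵢ:
  1: x = 0.2707, y = 0.7506
  2: x = 0.7293, y = 0.2494

ψ = 0.4600, x_1 = 0.2707, y_1 = 0.7506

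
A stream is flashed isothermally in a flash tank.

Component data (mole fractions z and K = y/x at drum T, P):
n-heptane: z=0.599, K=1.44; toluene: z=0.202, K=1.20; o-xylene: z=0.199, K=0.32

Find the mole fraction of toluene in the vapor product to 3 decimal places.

y_toluene = 0.215

Material balance + equilibrium reduce to Σ zᵢ(Kᵢ−1)/(1+V/F(Kᵢ−1)) = 0.
g(0) = ΣzᵢKᵢ − 1 = 0.169 and g(1) = 1 − Σzᵢ/Kᵢ = -0.206, so a root lies in (0, 1).
Iterate (Newton) starting at V/F = 0.57:
  V/F = 0.570: g = 0.0260, g' = -0.326 → V/F = 0.650
  V/F = 0.650: g = -0.0017, g' = -0.372 → V/F = 0.645
Converged at V/F = 0.645.
Compositions from xᵢ = zᵢ/(1+V/F(Kᵢ−1)), yᵢ = Kᵢxᵢ:
  n-heptane: x = 0.467, y = 0.672
  toluene: x = 0.179, y = 0.215
  o-xylene: x = 0.355, y = 0.113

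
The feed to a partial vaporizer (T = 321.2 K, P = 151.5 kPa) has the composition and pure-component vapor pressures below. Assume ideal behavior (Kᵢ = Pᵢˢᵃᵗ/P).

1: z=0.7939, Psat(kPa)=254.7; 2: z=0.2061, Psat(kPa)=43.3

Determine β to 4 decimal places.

β = 0.8090

Raoult's law: Kᵢ = Pᵢˢᵃᵗ/P = Pᵢˢᵃᵗ/151.5.
  K_1 = 254.7/151.5 = 1.681188, K_2 = 43.3/151.5 = 0.285809
Rachford–Rice: g(β) = Σ zᵢ(Kᵢ−1)/(1+β(Kᵢ−1)) = 0.
Check two-phase: ΣzᵢKᵢ = 1.3936 > 1 and Σzᵢ/Kᵢ = 1.1933 > 1, so g(0) = 0.3936 > 0 and g(1) = -0.1933 < 0.
Binary case is linear: z₁(K₁−1)(1+β(K₂−1)) + z₂(K₂−1)(1+β(K₁−1)) = 0
⇒ β = [z₁(K₁−1)+z₂(K₂−1)] / [−(K₁−1)(K₂−1)] = 0.39360/0.48650 = 0.8090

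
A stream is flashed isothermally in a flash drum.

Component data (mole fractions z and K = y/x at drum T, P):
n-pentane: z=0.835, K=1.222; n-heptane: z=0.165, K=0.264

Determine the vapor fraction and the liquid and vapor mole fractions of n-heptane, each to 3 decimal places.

Rachford–Rice: g(ψ) = Σ zᵢ(Kᵢ−1)/(1+ψ(Kᵢ−1)) = 0.
Feasibility: ΣzᵢKᵢ = 1.064, Σzᵢ/Kᵢ = 1.308 — both > 1, two phases present.
Binary case is linear: z₁(K₁−1)(1+ψ(K₂−1)) + z₂(K₂−1)(1+ψ(K₁−1)) = 0
⇒ ψ = [z₁(K₁−1)+z₂(K₂−1)] / [−(K₁−1)(K₂−1)] = 0.0639/0.1634 = 0.391
Compositions from xᵢ = zᵢ/(1+ψ(Kᵢ−1)), yᵢ = Kᵢxᵢ:
  n-pentane: x = 0.768, y = 0.939
  n-heptane: x = 0.232, y = 0.061

ψ = 0.391, x_n-heptane = 0.232, y_n-heptane = 0.061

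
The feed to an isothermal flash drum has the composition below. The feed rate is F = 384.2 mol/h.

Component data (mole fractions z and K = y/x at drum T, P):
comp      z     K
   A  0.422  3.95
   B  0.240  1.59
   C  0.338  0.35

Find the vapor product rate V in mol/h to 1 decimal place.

Let ψ = V/F and solve Σ zᵢ(Kᵢ−1)/(1+ψ(Kᵢ−1)) = 0.
Feasibility: ΣzᵢKᵢ = 2.167, Σzᵢ/Kᵢ = 1.223 — both > 1, two phases present.
Newton iteration, ψ⁰ = 0.5:
  ψ = 0.500: g = 0.2869, g' = -0.963 → ψ = 0.798
  ψ = 0.798: g = 0.0110, g' = -0.981 → ψ = 0.809
Converged at ψ = 0.809.
Then V = ψ·F = 0.8091·384.2 = 310.9 mol/h and L = F − V = 73.3 mol/h.

V = 310.9 mol/h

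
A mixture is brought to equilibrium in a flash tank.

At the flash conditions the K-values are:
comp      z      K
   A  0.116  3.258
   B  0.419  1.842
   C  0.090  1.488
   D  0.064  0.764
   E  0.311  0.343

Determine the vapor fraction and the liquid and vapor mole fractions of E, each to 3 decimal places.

Rachford–Rice: g(ψ) = Σ zᵢ(Kᵢ−1)/(1+ψ(Kᵢ−1)) = 0.
Feasibility: ΣzᵢKᵢ = 1.439, Σzᵢ/Kᵢ = 1.314 — both > 1, two phases present.
Newton–Raphson from ψ = 0.5:
  ψ = 0.500: g = 0.0852, g' = -0.594 → ψ = 0.643
  ψ = 0.643: g = -0.0028, g' = -0.644 → ψ = 0.639
Converged at ψ = 0.639.
Compositions from xᵢ = zᵢ/(1+ψ(Kᵢ−1)), yᵢ = Kᵢxᵢ:
  A: x = 0.047, y = 0.155
  B: x = 0.272, y = 0.502
  C: x = 0.069, y = 0.102
  D: x = 0.075, y = 0.058
  E: x = 0.536, y = 0.184

ψ = 0.639, x_E = 0.536, y_E = 0.184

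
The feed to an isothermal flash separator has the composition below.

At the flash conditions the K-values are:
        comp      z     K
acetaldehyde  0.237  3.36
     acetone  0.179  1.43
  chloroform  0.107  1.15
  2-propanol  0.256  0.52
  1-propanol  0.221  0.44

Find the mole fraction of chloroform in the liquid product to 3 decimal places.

Rachford–Rice: g(ψ) = Σ zᵢ(Kᵢ−1)/(1+ψ(Kᵢ−1)) = 0.
g(0) = ΣzᵢKᵢ − 1 = 0.406 and g(1) = 1 − Σzᵢ/Kᵢ = -0.283, so a root lies in (0, 1).
Newton–Raphson from ψ = 0.41:
  ψ = 0.410: g = 0.0512, g' = -0.575 → ψ = 0.499
  ψ = 0.499: g = 0.0018, g' = -0.538 → ψ = 0.502
Converged at ψ = 0.502.
Compositions from xᵢ = zᵢ/(1+ψ(Kᵢ−1)), yᵢ = Kᵢxᵢ:
  acetaldehyde: x = 0.108, y = 0.364
  acetone: x = 0.147, y = 0.210
  chloroform: x = 0.100, y = 0.114
  2-propanol: x = 0.337, y = 0.175
  1-propanol: x = 0.308, y = 0.135

x_chloroform = 0.100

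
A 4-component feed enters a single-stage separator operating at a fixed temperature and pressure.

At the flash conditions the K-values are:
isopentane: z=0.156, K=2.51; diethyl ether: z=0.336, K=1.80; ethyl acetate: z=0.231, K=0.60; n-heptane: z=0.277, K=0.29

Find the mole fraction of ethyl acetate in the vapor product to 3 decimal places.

Rachford–Rice: g(β) = Σ zᵢ(Kᵢ−1)/(1+β(Kᵢ−1)) = 0.
Check two-phase: ΣzᵢKᵢ = 1.215 > 1 and Σzᵢ/Kᵢ = 1.589 > 1, so g(0) = 0.215 > 0 and g(1) = -0.589 < 0.
Newton iteration, β⁰ = 0.5:
  β = 0.500: g = -0.0942, g' = -0.619 → β = 0.348
  β = 0.348: g = -0.0037, g' = -0.581 → β = 0.341
Converged at β = 0.341.
Compositions from xᵢ = zᵢ/(1+β(Kᵢ−1)), yᵢ = Kᵢxᵢ:
  isopentane: x = 0.103, y = 0.258
  diethyl ether: x = 0.264, y = 0.475
  ethyl acetate: x = 0.268, y = 0.161
  n-heptane: x = 0.366, y = 0.106

y_ethyl acetate = 0.161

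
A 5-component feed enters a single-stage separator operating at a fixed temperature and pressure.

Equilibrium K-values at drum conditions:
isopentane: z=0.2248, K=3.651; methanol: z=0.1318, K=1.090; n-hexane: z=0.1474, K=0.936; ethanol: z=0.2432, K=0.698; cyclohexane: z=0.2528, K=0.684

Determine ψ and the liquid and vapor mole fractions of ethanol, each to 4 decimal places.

ψ = 0.7538, x_ethanol = 0.3149, y_ethanol = 0.2198

Rachford–Rice: g(ψ) = Σ zᵢ(Kᵢ−1)/(1+ψ(Kᵢ−1)) = 0.
Feasibility: ΣzᵢKᵢ = 1.4450, Σzᵢ/Kᵢ = 1.0580 — both > 1, two phases present.
Newton iteration, ψ⁰ = 0.52:
  ψ = 0.5200: g = 0.06940, g' = -0.3482 → ψ = 0.7193
  ψ = 0.7193: g = 0.00905, g' = -0.2671 → ψ = 0.7532
  ψ = 0.7532: g = 0.00015, g' = -0.2582 → ψ = 0.7538
Converged at ψ = 0.7538.
Compositions from xᵢ = zᵢ/(1+ψ(Kᵢ−1)), yᵢ = Kᵢxᵢ:
  isopentane: x = 0.0750, y = 0.2737
  methanol: x = 0.1234, y = 0.1345
  n-hexane: x = 0.1549, y = 0.1450
  ethanol: x = 0.3149, y = 0.2198
  cyclohexane: x = 0.3318, y = 0.2270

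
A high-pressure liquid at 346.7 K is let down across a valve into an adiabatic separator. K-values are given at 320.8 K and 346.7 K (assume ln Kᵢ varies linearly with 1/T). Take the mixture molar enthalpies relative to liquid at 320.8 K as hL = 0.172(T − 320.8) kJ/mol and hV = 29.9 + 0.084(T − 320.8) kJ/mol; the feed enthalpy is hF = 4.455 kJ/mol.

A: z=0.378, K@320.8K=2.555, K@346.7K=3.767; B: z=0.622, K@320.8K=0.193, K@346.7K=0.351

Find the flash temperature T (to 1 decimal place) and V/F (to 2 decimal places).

Adiabatic flash: solve Rachford–Rice at each trial T, then check hF = ψ·hV(T) + (1−ψ)·hL(T).
  T = 320.8 K: K = (2.555, 0.193), RR gives ψ = 0.068, H_out = 2.045 kJ/mol
  T = 346.7 K: K = (3.767, 0.351), RR gives ψ = 0.358, H_out = 14.333 kJ/mol
  T = 333.8 K: K = (3.128, 0.264), RR gives ψ = 0.221, H_out = 8.592 kJ/mol
  T = 327.3 K: K = (2.833, 0.226), RR gives ψ = 0.149, H_out = 5.493 kJ/mol
  T = 324.1 K: K = (2.694, 0.209), RR gives ψ = 0.111, H_out = 3.851 kJ/mol
  T = 325.7 K: K = (2.763, 0.218), RR gives ψ = 0.130, H_out = 4.684 kJ/mol
Linear interpolation between T = 324.1 (H_out = 3.851) and T = 325.7 (H_out = 4.684) on hF = 4.455 gives T ≈ 325.3 K, at which ψ = 0.13.

T = 325.3 K, V/F = 0.13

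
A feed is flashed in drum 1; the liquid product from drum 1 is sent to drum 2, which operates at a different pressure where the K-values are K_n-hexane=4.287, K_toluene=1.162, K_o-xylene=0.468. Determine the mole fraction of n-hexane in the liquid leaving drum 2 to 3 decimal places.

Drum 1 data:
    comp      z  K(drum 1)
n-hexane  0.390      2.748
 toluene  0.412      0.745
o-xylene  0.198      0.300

Drum 1:
Rachford–Rice: g(ψ₁) = Σ zᵢ(Kᵢ−1)/(1+ψ₁(Kᵢ−1)) = 0.
g(0) = ΣzᵢKᵢ − 1 = 0.438 and g(1) = 1 − Σzᵢ/Kᵢ = -0.355, so a root lies in (0, 1).
Newton iteration, ψ₁⁰ = 0.56:
  ψ₁ = 0.560: g = -0.0060, g' = -0.603 → ψ₁ = 0.550
Converged at ψ₁ = 0.550.
Drum-1 compositions:
  n-hexane: x = 0.199, y = 0.546
  toluene: x = 0.479, y = 0.357
  o-xylene: x = 0.322, y = 0.097
Drum-2 feed = drum-1 liquid: z₂ = (0.1988, 0.4792, 0.3220).
Drum 2:
Newton–Raphson from ψ₂ = 0.5:
  ψ₂ = 0.500: g = 0.0857, g' = -0.487 → ψ₂ = 0.676
  ψ₂ = 0.676: g = 0.0054, g' = -0.439 → ψ₂ = 0.688
Converged at ψ₂ = 0.688.
  n-hexane: x = 0.061, y = 0.261
  toluene: x = 0.431, y = 0.501
  o-xylene: x = 0.508, y = 0.238

x_n-hexane (drum 2) = 0.061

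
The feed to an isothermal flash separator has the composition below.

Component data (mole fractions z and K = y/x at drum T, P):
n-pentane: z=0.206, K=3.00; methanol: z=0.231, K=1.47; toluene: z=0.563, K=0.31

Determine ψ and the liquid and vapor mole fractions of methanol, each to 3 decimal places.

ψ = 0.133, x_methanol = 0.217, y_methanol = 0.320

Newton iteration, ψ⁰ = 0.5:
  ψ = 0.500: g = -0.2992, g' = -0.864 → ψ = 0.154
  ψ = 0.154: g = -0.0183, g' = -0.862 → ψ = 0.133
Converged at ψ = 0.133.
Compositions from xᵢ = zᵢ/(1+ψ(Kᵢ−1)), yᵢ = Kᵢxᵢ:
  n-pentane: x = 0.163, y = 0.488
  methanol: x = 0.217, y = 0.320
  toluene: x = 0.620, y = 0.192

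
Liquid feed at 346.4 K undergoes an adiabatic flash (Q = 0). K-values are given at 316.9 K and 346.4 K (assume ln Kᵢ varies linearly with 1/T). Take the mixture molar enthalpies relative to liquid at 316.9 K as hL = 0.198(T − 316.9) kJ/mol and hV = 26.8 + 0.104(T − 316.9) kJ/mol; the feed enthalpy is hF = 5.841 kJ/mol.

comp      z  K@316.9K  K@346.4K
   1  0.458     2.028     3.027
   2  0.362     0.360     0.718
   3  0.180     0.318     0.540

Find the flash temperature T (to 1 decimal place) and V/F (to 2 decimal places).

T = 318.4 K, V/F = 0.21

Adiabatic flash: solve Rachford–Rice at each trial T, then check hF = ψ·hV(T) + (1−ψ)·hL(T).
  T = 316.9 K: K = (2.028, 0.360, 0.318), RR gives ψ = 0.173, H_out = 4.638 kJ/mol
  T = 346.4 K: K = (3.027, 0.718, 0.540), RR gives ψ = 1.000, H_out = 29.868 kJ/mol
  T = 331.6 K: K = (2.498, 0.516, 0.419), RR gives ψ = 0.522, H_out = 16.190 kJ/mol
  T = 324.2 K: K = (2.255, 0.432, 0.366), RR gives ψ = 0.344, H_out = 10.423 kJ/mol
  T = 320.5 K: K = (2.138, 0.394, 0.341), RR gives ψ = 0.258, H_out = 7.545 kJ/mol
  T = 318.7 K: K = (2.083, 0.377, 0.329), RR gives ψ = 0.216, H_out = 6.110 kJ/mol
Linear interpolation between T = 316.9 (H_out = 4.638) and T = 318.7 (H_out = 6.110) on hF = 5.841 gives T ≈ 318.4 K, at which ψ = 0.21.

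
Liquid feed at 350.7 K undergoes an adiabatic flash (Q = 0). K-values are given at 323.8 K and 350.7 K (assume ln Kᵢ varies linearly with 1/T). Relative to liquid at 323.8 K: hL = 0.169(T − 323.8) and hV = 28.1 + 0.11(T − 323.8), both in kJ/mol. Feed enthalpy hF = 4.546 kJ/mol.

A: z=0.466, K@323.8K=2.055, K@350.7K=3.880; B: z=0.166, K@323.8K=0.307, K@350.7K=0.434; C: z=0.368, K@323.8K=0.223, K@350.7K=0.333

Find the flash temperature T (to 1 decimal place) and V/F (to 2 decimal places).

T = 325.3 K, V/F = 0.15

Adiabatic flash: solve Rachford–Rice at each trial T, then check hF = ψ·hV(T) + (1−ψ)·hL(T).
  T = 323.8 K: K = (2.055, 0.307, 0.223), RR gives ψ = 0.114, H_out = 3.211 kJ/mol
  T = 350.7 K: K = (3.880, 0.434, 0.333), RR gives ψ = 0.546, H_out = 19.014 kJ/mol
  T = 337.2 K: K = (2.856, 0.367, 0.274), RR gives ψ = 0.380, H_out = 12.652 kJ/mol
  T = 330.5 K: K = (2.431, 0.336, 0.248), RR gives ψ = 0.269, H_out = 8.597 kJ/mol
  T = 327.1 K: K = (2.234, 0.321, 0.235), RR gives ψ = 0.198, H_out = 6.092 kJ/mol
  T = 325.5 K: K = (2.146, 0.314, 0.229), RR gives ψ = 0.160, H_out = 4.761 kJ/mol
Linear interpolation between T = 323.8 (H_out = 3.211) and T = 325.5 (H_out = 4.761) on hF = 4.546 gives T ≈ 325.3 K, at which ψ = 0.15.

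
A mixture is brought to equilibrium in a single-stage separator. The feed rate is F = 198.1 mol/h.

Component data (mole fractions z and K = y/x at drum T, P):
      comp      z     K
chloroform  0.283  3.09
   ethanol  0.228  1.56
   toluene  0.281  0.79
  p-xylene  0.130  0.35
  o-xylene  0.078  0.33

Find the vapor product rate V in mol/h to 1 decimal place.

V = 141.9 mol/h

Rachford–Rice: g(ψ) = Σ zᵢ(Kᵢ−1)/(1+ψ(Kᵢ−1)) = 0.
g(0) = ΣzᵢKᵢ − 1 = 0.523 and g(1) = 1 − Σzᵢ/Kᵢ = -0.201, so a root lies in (0, 1).
Iterate (Newton) starting at ψ = 0.44:
  ψ = 0.440: g = 0.1531, g' = -0.575 → ψ = 0.706
  ψ = 0.706: g = 0.0056, g' = -0.569 → ψ = 0.716
Converged at ψ = 0.716.
Then V = ψ·F = 0.7162·198.1 = 141.9 mol/h and L = F − V = 56.2 mol/h.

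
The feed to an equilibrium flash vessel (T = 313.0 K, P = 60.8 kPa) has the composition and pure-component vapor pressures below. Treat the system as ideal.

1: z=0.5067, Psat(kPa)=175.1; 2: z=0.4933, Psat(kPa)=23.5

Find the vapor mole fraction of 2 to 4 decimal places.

y_2 = 0.2914

Raoult's law: Kᵢ = Pᵢˢᵃᵗ/P = Pᵢˢᵃᵗ/60.8.
  K_1 = 175.1/60.8 = 2.879934, K_2 = 23.5/60.8 = 0.386513
Material balance + equilibrium reduce to Σ zᵢ(Kᵢ−1)/(1+ψ(Kᵢ−1)) = 0.
Feasibility: ΣzᵢKᵢ = 1.6499, Σzᵢ/Kᵢ = 1.4522 — both > 1, two phases present.
Binary case is linear: z₁(K₁−1)(1+ψ(K₂−1)) + z₂(K₂−1)(1+ψ(K₁−1)) = 0
⇒ ψ = [z₁(K₁−1)+z₂(K₂−1)] / [−(K₁−1)(K₂−1)] = 0.64993/1.15331 = 0.5635
Compositions from xᵢ = zᵢ/(1+ψ(Kᵢ−1)), yᵢ = Kᵢxᵢ:
  1: x = 0.2460, y = 0.7086
  2: x = 0.7540, y = 0.2914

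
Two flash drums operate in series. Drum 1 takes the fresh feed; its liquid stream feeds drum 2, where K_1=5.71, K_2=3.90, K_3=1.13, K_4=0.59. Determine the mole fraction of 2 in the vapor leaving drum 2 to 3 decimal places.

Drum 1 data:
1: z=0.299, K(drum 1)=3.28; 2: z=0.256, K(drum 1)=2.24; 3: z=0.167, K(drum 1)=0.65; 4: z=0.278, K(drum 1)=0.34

Drum 1:
Rachford–Rice: g(ψ₁) = Σ zᵢ(Kᵢ−1)/(1+ψ₁(Kᵢ−1)) = 0.
Check two-phase: ΣzᵢKᵢ = 1.757 > 1 and Σzᵢ/Kᵢ = 1.280 > 1, so g(0) = 0.757 > 0 and g(1) = -0.280 < 0.
Newton iteration, ψ₁⁰ = 0.59:
  ψ₁ = 0.590: g = 0.0999, g' = -0.771 → ψ₁ = 0.719
  ψ₁ = 0.719: g = -0.0016, g' = -0.809 → ψ₁ = 0.718
Converged at ψ₁ = 0.718.
Drum-1 compositions:
  1: x = 0.113, y = 0.372
  2: x = 0.135, y = 0.303
  3: x = 0.223, y = 0.145
  4: x = 0.528, y = 0.180
Drum-2 feed = drum-1 liquid: z₂ = (0.1134, 0.1355, 0.2230, 0.5281).
Drum 2:
Iterate (Newton) starting at ψ₂ = 0.58:
  ψ₂ = 0.580: g = 0.0325, g' = -0.495 → ψ₂ = 0.646
  ψ₂ = 0.646: g = 0.0012, g' = -0.460 → ψ₂ = 0.648
Converged at ψ₂ = 0.648.
  1: x = 0.028, y = 0.160
  2: x = 0.047, y = 0.183
  3: x = 0.206, y = 0.232
  4: x = 0.719, y = 0.424

y_2 (drum 2) = 0.183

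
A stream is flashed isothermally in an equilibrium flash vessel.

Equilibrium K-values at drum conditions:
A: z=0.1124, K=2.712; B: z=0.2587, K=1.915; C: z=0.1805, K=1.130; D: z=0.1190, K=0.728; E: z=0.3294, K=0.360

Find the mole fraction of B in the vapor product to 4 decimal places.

Rachford–Rice: g(β) = Σ zᵢ(Kᵢ−1)/(1+β(Kᵢ−1)) = 0.
g(0) = ΣzᵢKᵢ − 1 = 0.2094 and g(1) = 1 − Σzᵢ/Kᵢ = -0.4147, so a root lies in (0, 1).
Newton–Raphson from β = 0.5:
  β = 0.5000: g = -0.05937, g' = -0.5039 → β = 0.3822
  β = 0.3822: g = -0.00114, g' = -0.4895 → β = 0.3798
Converged at β = 0.3798.
Compositions from xᵢ = zᵢ/(1+β(Kᵢ−1)), yᵢ = Kᵢxᵢ:
  A: x = 0.0681, y = 0.1847
  B: x = 0.1920, y = 0.3676
  C: x = 0.1720, y = 0.1944
  D: x = 0.1327, y = 0.0966
  E: x = 0.4352, y = 0.1567

y_B = 0.3676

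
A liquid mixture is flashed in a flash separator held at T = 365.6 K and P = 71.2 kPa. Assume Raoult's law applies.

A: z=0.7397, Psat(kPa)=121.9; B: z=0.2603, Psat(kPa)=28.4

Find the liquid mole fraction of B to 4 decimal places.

x_B = 0.5422

Raoult's law: Kᵢ = Pᵢˢᵃᵗ/P = Pᵢˢᵃᵗ/71.2.
  K_A = 121.9/71.2 = 1.712079, K_B = 28.4/71.2 = 0.398876
Let ψ = V/F and solve Σ zᵢ(Kᵢ−1)/(1+ψ(Kᵢ−1)) = 0.
g(0) = ΣzᵢKᵢ − 1 = 0.3703 and g(1) = 1 − Σzᵢ/Kᵢ = -0.0846, so a root lies in (0, 1).
Binary case is linear: z₁(K₁−1)(1+ψ(K₂−1)) + z₂(K₂−1)(1+ψ(K₁−1)) = 0
⇒ ψ = [z₁(K₁−1)+z₂(K₂−1)] / [−(K₁−1)(K₂−1)] = 0.37025/0.42805 = 0.8650
Compositions from xᵢ = zᵢ/(1+ψ(Kᵢ−1)), yᵢ = Kᵢxᵢ:
  A: x = 0.4578, y = 0.7837
  B: x = 0.5422, y = 0.2163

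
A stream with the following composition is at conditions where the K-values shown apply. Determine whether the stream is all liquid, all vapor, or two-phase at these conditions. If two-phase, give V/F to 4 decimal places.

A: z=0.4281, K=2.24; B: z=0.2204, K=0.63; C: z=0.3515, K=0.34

two-phase, V/F = 0.3095

ΣzᵢKᵢ = 1.2173; Σzᵢ/Kᵢ = 1.5748.
Both exceed 1, so a two-phase solution exists.
Rachford–Rice: g(ψ) = Σ zᵢ(Kᵢ−1)/(1+ψ(Kᵢ−1)) = 0.
Newton iteration, ψ⁰ = 0.5:
  ψ = 0.5000: g = -0.11863, g' = -0.6373 → ψ = 0.3139
  ψ = 0.3139: g = -0.00274, g' = -0.6233 → ψ = 0.3095
Converged at ψ = 0.3095.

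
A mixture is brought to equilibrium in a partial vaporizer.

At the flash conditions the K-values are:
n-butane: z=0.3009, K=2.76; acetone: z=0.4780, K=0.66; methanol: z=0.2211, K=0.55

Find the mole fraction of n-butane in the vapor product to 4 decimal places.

y_n-butane = 0.4859

Rachford–Rice: g(ψ) = Σ zᵢ(Kᵢ−1)/(1+ψ(Kᵢ−1)) = 0.
Check two-phase: ΣzᵢKᵢ = 1.2676 > 1 and Σzᵢ/Kᵢ = 1.2353 > 1, so g(0) = 0.2676 > 0 and g(1) = -0.2353 < 0.
Newton–Raphson from ψ = 0.42:
  ψ = 0.4200: g = -0.00778, g' = -0.4514 → ψ = 0.4028
  ψ = 0.4028: g = 0.00007, g' = -0.4601 → ψ = 0.4029
Converged at ψ = 0.4029.
Compositions from xᵢ = zᵢ/(1+ψ(Kᵢ−1)), yᵢ = Kᵢxᵢ:
  n-butane: x = 0.1761, y = 0.4859
  acetone: x = 0.5539, y = 0.3656
  methanol: x = 0.2701, y = 0.1485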